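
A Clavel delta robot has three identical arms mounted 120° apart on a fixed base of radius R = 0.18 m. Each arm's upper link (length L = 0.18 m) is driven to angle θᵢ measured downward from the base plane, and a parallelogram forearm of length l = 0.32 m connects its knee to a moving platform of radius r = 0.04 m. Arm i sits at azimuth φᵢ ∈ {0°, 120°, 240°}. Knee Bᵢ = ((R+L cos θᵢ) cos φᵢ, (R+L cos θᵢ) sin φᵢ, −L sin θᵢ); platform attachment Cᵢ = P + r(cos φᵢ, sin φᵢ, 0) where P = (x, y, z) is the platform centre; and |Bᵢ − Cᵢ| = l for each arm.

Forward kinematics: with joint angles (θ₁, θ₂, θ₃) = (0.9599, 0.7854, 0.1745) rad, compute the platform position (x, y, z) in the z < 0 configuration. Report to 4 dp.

(-0.0569, -0.0570, -0.2425)

φ1=0.0°: virtual centre (0.2432, 0.0000, -0.1474), radius l
arm 2 at φ=120.0°: e+L cos θ2 = 0.2673;  O2 = (-0.1336, 0.2315, -0.1273)
arm 3 at φ=240.0°: e+L cos θ3 = 0.3173;  O3 = (-0.1586, -0.2748, -0.0313)
eliminate P² terms by subtracting sphere 1 from 2 and 3
[-0.7538 0.4629 0.0403]·P = 0.0067;  [-0.8038 -0.5495 0.2324]·P = 0.0207
Cramer: x(z) = -0.0169+0.1650z;  y(z) = -0.0130+0.1815z
quadratic in z: (1.0602)z²+(0.2043)z+(-0.0128)=0, √Δ=0.3100 → z ∈ {-0.2425, 0.0498}; z = -0.2425 (taking z<0)
x = -0.0569, y = -0.0570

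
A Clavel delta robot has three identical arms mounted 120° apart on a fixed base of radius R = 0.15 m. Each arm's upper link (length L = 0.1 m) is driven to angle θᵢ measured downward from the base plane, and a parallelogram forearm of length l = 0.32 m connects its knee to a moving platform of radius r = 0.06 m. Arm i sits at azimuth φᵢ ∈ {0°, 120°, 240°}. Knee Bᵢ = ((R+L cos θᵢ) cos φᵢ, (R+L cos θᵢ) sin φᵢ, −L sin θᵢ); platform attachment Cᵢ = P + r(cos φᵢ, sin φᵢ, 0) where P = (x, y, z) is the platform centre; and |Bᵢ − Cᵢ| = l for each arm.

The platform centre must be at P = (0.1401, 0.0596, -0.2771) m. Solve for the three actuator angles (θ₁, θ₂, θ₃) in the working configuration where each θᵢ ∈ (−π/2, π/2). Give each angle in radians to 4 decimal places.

arm 1 (φ=0.0°): x'=0.1401, y'=0.0596
  A=-0.0501, B=-0.2771, C=(l²−L²−A²−y'²−z²)/(2L)=0.0478
  γ=atan2(-0.2771,-0.0501)=-1.7497;  ψ=arccos(0.1696)=1.4003;  θ1=γ+ψ≈-0.3493
φ2=120.0° → target in arm frame (-0.0184, -0.1511)
  e−x'=0.1084;  (l²−L²−(e−x')²−y'²−z²)/2L = -0.0949
  θ2 = atan2(B,A) + arccos(C/0.2976) = 0.6976
φ3=240.0° → target in arm frame (-0.1217, 0.0915)
  A=0.2117, B=-0.2771, C=(l²−L²−A²−y'²−z²)/(2L)=-0.1878
  θ3 = atan2(B,A) + arccos(C/0.3487) = 1.2211

θ₁ = -0.3493, θ₂ = 0.6976, θ₃ = 1.2211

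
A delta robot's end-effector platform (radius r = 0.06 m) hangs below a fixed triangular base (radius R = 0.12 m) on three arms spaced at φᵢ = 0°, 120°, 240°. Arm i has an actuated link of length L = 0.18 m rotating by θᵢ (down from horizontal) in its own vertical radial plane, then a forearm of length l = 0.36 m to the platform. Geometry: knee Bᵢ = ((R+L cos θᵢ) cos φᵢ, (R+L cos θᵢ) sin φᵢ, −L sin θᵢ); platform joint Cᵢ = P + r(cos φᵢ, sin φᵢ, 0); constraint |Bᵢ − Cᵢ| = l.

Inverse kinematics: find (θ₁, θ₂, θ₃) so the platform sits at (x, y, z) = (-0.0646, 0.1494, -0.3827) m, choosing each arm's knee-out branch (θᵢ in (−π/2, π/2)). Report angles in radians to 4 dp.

θ₁ = 0.9597, θ₂ = 0.1744, θ₃ = 1.0469

φ1=0.0° → target in arm frame (-0.0646, 0.1494)
  A=0.1246, B=-0.3827, C=(l²−L²−A²−y'²−z²)/(2L)=-0.2420
  θ1 = atan2(B,A) + arccos(C/0.4025) = 0.9597
rotate P by −φ2: (0.1617, -0.0188, -0.3827)
  A=-0.1017, B=-0.3827, C=(l²−L²−A²−y'²−z²)/(2L)=-0.1665
  √(A²+B²)=0.3960;  θ2 = -1.8305+2.0049 ≈ 0.1744
rotate P by −φ3: (-0.0971, -0.1306, -0.3827)
  A cos θ + B sin θ = C:  0.1571·cos θ + -0.3827·sin θ = -0.2528
  θ3 = atan2(B,A) + arccos(C/0.4137) = 1.0469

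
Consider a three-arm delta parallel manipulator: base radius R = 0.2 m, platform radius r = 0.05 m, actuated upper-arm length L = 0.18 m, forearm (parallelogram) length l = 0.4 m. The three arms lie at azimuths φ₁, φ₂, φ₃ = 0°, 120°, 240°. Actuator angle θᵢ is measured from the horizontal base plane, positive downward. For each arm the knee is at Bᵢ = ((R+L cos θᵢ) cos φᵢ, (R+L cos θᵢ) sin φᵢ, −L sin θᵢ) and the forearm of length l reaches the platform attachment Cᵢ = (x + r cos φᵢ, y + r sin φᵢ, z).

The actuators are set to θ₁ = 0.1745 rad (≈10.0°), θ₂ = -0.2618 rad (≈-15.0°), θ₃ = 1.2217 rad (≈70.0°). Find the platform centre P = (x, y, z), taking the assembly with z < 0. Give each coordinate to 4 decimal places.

(0.0548, 0.1688, -0.2705)

φ1=0.0°: virtual centre (0.3273, 0.0000, -0.0313), radius l
φ2=120.0°: virtual centre (-0.1619, 0.2805, 0.0466), radius l
φ3=240.0°: virtual centre (-0.1058, -0.1832, -0.1691), radius l
|centre ₂|²−|centre ₁|² = -0.0010;  |centre ₃|²−|centre ₁|² = -0.0347
plane₁₂: -0.9784x+0.5610y+0.1557z = -0.0010
Cramer: x(z) = 0.0235-0.1157z;  y(z) = 0.0392-0.4792z
into |P−centre ₁|² = l²: 1.2430z² + 0.0952z + -0.0652 = 0;  Δ = 0.3333;  z = -0.2705 or 0.1939 → z<0 root = -0.2705
x = 0.0548, y = 0.1688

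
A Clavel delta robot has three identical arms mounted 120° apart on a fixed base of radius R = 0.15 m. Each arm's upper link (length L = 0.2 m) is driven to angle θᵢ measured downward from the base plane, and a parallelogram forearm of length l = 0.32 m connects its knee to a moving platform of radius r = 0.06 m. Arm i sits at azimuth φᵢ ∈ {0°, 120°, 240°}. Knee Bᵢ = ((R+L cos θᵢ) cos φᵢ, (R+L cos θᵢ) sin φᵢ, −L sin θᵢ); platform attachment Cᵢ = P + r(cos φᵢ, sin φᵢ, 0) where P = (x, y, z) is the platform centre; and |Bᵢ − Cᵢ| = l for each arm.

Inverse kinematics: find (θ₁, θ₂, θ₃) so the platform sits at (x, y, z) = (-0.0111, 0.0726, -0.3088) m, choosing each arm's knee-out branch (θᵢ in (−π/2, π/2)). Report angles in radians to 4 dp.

θ₁ = 0.6984, θ₂ = 0.3491, θ₃ = 0.8729

rotate P by −φ1: (-0.0111, 0.0726, -0.3088)
  A cos θ + B sin θ = C:  0.1011·cos θ + -0.3088·sin θ = -0.1211
  θ1 = atan2(B,A) + arccos(C/0.3249) = 0.6984
φ2=120.0° → target in arm frame (0.0684, -0.0267)
  A cos θ + B sin θ = C:  0.0216·cos θ + -0.3088·sin θ = -0.0853
  √(A²+B²)=0.3096;  θ2 = -1.5010+1.8501 ≈ 0.3491
φ3=240.0° → target in arm frame (-0.0573, -0.0459)
  e−x'=0.1473;  (l²−L²−(e−x')²−y'²−z²)/2L = -0.1419
  γ=atan2(-0.3088,0.1473)=-1.1256;  ψ=arccos(-0.4148)=1.9985;  θ3=γ+ψ≈0.8729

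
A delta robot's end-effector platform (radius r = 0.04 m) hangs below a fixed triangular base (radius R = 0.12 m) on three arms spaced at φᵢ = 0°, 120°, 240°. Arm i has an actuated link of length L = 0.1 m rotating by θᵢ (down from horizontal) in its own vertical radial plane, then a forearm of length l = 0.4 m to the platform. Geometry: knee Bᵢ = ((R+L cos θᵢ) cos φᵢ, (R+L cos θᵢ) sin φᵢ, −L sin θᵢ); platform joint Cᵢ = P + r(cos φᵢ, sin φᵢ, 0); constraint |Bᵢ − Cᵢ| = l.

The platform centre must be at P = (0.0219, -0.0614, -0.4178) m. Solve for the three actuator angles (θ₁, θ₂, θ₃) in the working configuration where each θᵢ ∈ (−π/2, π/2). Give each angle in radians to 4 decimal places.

θ₁ = 0.5234, θ₂ = 0.8725, θ₃ = 0.4361

φ1=0.0° → target in arm frame (0.0219, -0.0614)
  e−x'=0.0581;  (l²−L²−(e−x')²−y'²−z²)/2L = -0.1585
  θ1 = atan2(B,A) + arccos(C/0.4218) = 0.5234
φ2=120.0° → target in arm frame (-0.0641, 0.0117)
  A=0.1441, B=-0.4178, C=(l²−L²−A²−y'²−z²)/(2L)=-0.2273
  γ=atan2(-0.4178,0.1441)=-1.2386;  ψ=arccos(-0.5144)=2.1111;  θ2=γ+ψ≈0.8725
φ3=240.0° → target in arm frame (0.0422, 0.0497)
  A=0.0378, B=-0.4178, C=(l²−L²−A²−y'²−z²)/(2L)=-0.1423
  γ=atan2(-0.4178,0.0378)=-1.4806;  ψ=arccos(-0.3391)=1.9168;  θ3=γ+ψ≈0.4361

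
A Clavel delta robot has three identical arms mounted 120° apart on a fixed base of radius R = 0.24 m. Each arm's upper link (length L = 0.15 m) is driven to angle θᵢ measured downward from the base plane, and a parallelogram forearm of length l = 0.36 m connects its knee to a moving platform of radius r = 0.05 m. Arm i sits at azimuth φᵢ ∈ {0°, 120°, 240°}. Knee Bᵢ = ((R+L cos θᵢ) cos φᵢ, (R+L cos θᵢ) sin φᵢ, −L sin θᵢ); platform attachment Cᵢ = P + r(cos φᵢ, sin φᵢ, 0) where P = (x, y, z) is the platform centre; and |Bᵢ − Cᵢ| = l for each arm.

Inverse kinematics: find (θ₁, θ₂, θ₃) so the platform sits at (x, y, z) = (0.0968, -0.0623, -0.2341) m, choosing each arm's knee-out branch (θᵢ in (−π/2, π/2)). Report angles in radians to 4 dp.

φ1=0.0° → target in arm frame (0.0968, -0.0623)
  e−x'=0.0932;  (l²−L²−(e−x')²−y'²−z²)/2L = 0.1324
  γ=atan2(-0.2341,0.0932)=-1.1919;  ψ=arccos(0.5256)=1.0174;  θ1=γ+ψ≈-0.1745
rotate P by −φ2: (-0.1024, -0.0527, -0.2341)
  A=0.2924, B=-0.2341, C=(l²−L²−A²−y'²−z²)/(2L)=-0.1198
  θ2 = atan2(B,A) + arccos(C/0.3745) = 1.2213
rotate P by −φ3: (0.0056, 0.1150, -0.2341)
  A=0.1844, B=-0.2341, C=(l²−L²−A²−y'²−z²)/(2L)=0.0169
  γ=atan2(-0.2341,0.1844)=-0.9035;  ψ=arccos(0.0565)=1.5142;  θ3=γ+ψ≈0.6107

θ₁ = -0.1745, θ₂ = 1.2213, θ₃ = 0.6107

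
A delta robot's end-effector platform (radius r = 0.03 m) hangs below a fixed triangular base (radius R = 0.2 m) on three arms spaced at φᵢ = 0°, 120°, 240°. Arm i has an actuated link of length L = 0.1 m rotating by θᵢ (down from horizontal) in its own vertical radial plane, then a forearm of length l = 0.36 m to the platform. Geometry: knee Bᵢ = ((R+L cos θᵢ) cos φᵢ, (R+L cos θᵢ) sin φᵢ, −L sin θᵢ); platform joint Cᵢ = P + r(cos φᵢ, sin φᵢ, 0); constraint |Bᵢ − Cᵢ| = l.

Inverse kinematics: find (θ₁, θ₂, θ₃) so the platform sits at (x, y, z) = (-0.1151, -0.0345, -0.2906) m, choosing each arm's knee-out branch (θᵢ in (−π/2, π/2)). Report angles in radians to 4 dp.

arm 1 (φ=0.0°): x'=-0.1151, y'=-0.0345
  A=0.2851, B=-0.2906, C=(l²−L²−A²−y'²−z²)/(2L)=-0.2366
  √(A²+B²)=0.4071;  θ1 = -0.7950+2.1910 ≈ 1.3960
rotate P by −φ2: (0.0277, 0.1169, -0.2906)
  e−x'=0.1423;  (l²−L²−(e−x')²−y'²−z²)/2L = 0.0061
  γ=atan2(-0.2906,0.1423)=-1.1154;  ψ=arccos(0.0189)=1.5519;  θ2=γ+ψ≈0.4366
rotate P by −φ3: (0.0874, -0.0824, -0.2906)
  A cos θ + B sin θ = C:  0.0826·cos θ + -0.2906·sin θ = 0.1077
  θ3 = atan2(B,A) + arccos(C/0.3021) = -0.0877

θ₁ = 1.3960, θ₂ = 0.4366, θ₃ = -0.0877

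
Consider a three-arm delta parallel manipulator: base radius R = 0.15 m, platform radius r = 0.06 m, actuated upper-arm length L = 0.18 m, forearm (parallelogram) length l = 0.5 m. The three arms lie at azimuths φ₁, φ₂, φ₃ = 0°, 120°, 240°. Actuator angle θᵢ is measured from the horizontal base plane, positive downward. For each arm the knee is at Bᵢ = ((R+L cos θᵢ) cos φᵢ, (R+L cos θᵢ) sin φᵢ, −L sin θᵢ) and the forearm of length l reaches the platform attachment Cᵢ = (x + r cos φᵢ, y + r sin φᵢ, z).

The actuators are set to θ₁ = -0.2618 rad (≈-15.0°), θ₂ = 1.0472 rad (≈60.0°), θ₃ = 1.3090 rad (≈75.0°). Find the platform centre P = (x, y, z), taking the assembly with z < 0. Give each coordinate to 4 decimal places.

arm 1 at φ=0.0°: (R−r)+L cos θ1 = 0.2639;  S1 = (0.2639, 0.0000, 0.0466)
S2 = (0.1800·cos120.0°, 0.1800·sin120.0°, -0.1559) = (-0.0900, 0.1559, -0.1559)
arm 3 at φ=240.0°: (R−r)+L cos θ3 = 0.1366;  S3 = (-0.0683, -0.1183, -0.1739)
|S₂|²−|S₁|² = -0.0151;  |S₃|²−|S₁|² = -0.0229
[-0.7077 0.3118 -0.4049]·P = -0.0151;  [-0.6643 -0.2366 -0.4409]·P = -0.0229
Cramer: x(z) = 0.0286-0.6228z;  y(z) = 0.0165-0.1149z
quadratic in z: (1.4011)z²+(0.1961)z+(-0.1922)=0, √Δ=1.0562 → z ∈ {-0.4469, 0.3070}; z = -0.4469 (taking z<0)
x = 0.3069, y = 0.0679

(0.3069, 0.0679, -0.4469)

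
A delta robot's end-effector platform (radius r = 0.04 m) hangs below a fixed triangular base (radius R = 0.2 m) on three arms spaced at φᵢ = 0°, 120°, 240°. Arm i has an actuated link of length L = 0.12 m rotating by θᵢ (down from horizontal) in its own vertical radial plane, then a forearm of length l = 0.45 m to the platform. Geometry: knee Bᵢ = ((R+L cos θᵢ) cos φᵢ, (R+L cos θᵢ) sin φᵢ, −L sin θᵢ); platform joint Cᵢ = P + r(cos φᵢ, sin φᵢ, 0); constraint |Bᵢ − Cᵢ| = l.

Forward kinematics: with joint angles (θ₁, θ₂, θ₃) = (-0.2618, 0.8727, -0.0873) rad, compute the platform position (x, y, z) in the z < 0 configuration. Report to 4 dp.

φ1=0.0°: virtual centre (0.2759, 0.0000, 0.0311), radius l
arm 2 at φ=120.0°: (R−r)+L cos θ2 = 0.2371;  O2 = (-0.1186, 0.2054, -0.0919)
O3 = (0.2795·cos240.0°, 0.2795·sin240.0°, 0.0105) = (-0.1398, -0.2421, 0.0105)
subtract pairs → two planes through P
[-0.7890 0.4107 -0.2460]·P = -0.0124;  [-0.8314 -0.4842 -0.0412]·P = 0.0012
Cramer: x(z) = 0.0076-0.1880z;  y(z) = -0.0155+0.2377z
into |P−O₁|² = l²: 1.0919z² + 0.0314z + -0.1293 = 0;  Δ = 0.5658;  z = -0.3588 or 0.3301 → z<0 root = -0.3588
x = 0.0751, y = -0.1008

(0.0751, -0.1008, -0.3588)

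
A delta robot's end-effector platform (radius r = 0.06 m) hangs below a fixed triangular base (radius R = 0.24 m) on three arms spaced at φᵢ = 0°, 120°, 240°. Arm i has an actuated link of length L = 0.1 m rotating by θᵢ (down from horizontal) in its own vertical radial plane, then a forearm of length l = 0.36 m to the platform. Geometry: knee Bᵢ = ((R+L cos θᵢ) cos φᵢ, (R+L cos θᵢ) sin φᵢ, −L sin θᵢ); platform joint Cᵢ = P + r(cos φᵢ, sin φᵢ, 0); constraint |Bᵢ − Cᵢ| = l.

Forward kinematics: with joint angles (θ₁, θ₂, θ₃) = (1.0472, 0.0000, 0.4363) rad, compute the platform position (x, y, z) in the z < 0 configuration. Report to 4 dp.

(-0.0719, 0.0277, -0.2808)

O1 = (0.2300·cos0.0°, 0.2300·sin0.0°, -0.0866) = (0.2300, 0.0000, -0.0866)
arm 2 at φ=120.0°: (R−r)+L cos θ2 = 0.2800;  O2 = (-0.1400, 0.2425, 0.0000)
O3 = (0.2706·cos240.0°, 0.2706·sin240.0°, -0.0423) = (-0.1353, -0.2344, -0.0423)
subtract pairs → two planes through P
[-0.7400 0.4850 0.1732]·P = 0.0180;  [-0.7306 -0.4687 0.0887]·P = 0.0146
Cramer: x(z) = -0.0221+0.1771z;  y(z) = 0.0033-0.0869z
quadratic in z: (1.0389)z²+(0.0833)z+(-0.0585)=0, √Δ=0.5001 → z ∈ {-0.2808, 0.2006}; z = -0.2808 (taking z<0)
x = -0.0719, y = 0.0277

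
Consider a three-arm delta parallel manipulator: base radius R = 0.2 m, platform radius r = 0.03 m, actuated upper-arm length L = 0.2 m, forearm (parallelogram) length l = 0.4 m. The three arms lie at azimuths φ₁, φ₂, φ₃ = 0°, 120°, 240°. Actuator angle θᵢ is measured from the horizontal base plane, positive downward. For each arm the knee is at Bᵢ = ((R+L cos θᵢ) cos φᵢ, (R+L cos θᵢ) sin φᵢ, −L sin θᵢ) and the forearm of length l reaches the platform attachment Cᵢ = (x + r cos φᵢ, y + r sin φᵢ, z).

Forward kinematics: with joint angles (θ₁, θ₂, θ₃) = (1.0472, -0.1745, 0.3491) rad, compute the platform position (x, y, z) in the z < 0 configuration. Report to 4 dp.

φ1=0.0°: virtual centre (0.2700, 0.0000, -0.1732), radius l
O2 = (0.3670·cos120.0°, 0.3670·sin120.0°, 0.0347) = (-0.1835, 0.3178, 0.0347)
φ3=240.0°: virtual centre (-0.1790, -0.3100, -0.0684), radius l
subtract pairs → two planes through P
[-0.9070 0.6356 0.4159]·P = 0.0330;  [-0.8979 -0.6200 0.2096]·P = 0.0299
Cramer: x(z) = -0.0348+0.3451z;  y(z) = 0.0022-0.1618z
sphere 1 gives Az²+Bz+C=0 with A=1.1453, B=0.1353, C=-0.0371;  B²−4AC=0.1882;  roots -0.2485, 0.1303;  negative root z = -0.2485
x = -0.1206, y = 0.0424

(-0.1206, 0.0424, -0.2485)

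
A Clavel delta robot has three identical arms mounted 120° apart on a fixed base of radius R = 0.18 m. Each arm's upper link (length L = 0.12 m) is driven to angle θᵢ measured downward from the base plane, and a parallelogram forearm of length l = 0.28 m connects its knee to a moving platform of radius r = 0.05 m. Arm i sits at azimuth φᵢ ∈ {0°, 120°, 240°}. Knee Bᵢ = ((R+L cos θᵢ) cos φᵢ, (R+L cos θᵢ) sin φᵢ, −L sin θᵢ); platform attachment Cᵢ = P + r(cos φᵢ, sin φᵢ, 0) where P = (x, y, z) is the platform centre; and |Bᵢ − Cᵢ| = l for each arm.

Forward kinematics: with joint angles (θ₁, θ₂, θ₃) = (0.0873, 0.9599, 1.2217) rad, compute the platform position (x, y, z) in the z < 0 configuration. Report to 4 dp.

(0.0924, 0.0262, -0.2407)

O1 = (0.2495·cos0.0°, 0.2495·sin0.0°, -0.0105) = (0.2495, 0.0000, -0.0105)
O2 = (0.1988·cos120.0°, 0.1988·sin120.0°, -0.0983) = (-0.0994, 0.1722, -0.0983)
φ3=240.0°: virtual centre (-0.0855, -0.1481, -0.1128), radius l
|O₂|²−|O₁|² = -0.0132;  |O₃|²−|O₁|² = -0.0204
linear system: -0.6979x+0.3444y = -0.0132−-0.1757z; -0.6701x+-0.2963y = -0.0204−-0.2046z
det = 0.4376;  x = 0.0250+-0.2800z,  y = 0.0124+-0.0573z
into |P−O₁|² = l²: 1.0817z² + 0.1452z + -0.0277 = 0;  Δ = 0.1410;  z = -0.2407 or 0.1064 → z<0 root = -0.2407
x = 0.0924, y = 0.0262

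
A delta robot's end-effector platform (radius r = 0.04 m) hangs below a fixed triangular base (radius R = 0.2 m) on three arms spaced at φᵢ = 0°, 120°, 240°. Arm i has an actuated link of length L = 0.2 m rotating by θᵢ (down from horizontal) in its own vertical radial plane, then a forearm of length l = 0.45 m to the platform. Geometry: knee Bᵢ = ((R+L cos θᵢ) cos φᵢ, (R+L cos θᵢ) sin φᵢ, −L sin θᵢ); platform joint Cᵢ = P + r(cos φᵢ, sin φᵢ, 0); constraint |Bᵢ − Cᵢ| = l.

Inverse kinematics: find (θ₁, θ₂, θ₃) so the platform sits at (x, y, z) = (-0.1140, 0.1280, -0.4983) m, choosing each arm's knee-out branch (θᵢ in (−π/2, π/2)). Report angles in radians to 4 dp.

φ1=0.0° → target in arm frame (-0.1140, 0.1280)
  A=0.2740, B=-0.4983, C=(l²−L²−A²−y'²−z²)/(2L)=-0.4432
  θ1 = atan2(B,A) + arccos(C/0.5687) = 1.3963
arm 2 (φ=120.0°): x'=0.1679, y'=0.0347
  A=-0.0079, B=-0.4983, C=(l²−L²−A²−y'²−z²)/(2L)=-0.2177
  √(A²+B²)=0.4984;  θ2 = -1.5866+2.0228 ≈ 0.4363
arm 3 (φ=240.0°): x'=-0.0539, y'=-0.1627
  e−x'=0.2139;  (l²−L²−(e−x')²−y'²−z²)/2L = -0.3950
  γ=atan2(-0.4983,0.2139)=-1.1654;  ψ=arccos(-0.7285)=2.3870;  θ3=γ+ψ≈1.2215

θ₁ = 1.3963, θ₂ = 0.4363, θ₃ = 1.2215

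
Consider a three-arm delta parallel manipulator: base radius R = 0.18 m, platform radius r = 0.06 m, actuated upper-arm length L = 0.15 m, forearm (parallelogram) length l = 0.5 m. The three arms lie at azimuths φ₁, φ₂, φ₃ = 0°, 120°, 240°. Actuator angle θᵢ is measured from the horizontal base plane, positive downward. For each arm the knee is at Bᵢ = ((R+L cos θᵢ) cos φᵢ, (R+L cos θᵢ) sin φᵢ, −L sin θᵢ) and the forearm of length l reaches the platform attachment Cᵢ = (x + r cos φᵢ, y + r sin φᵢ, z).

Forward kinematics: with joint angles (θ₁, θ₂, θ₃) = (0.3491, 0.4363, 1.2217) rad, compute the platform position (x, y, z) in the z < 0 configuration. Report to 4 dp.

φ1=0.0°: virtual centre (0.2610, 0.0000, -0.0513), radius l
φ2=120.0°: virtual centre (-0.1280, 0.2217, -0.0634), radius l
arm 3 at φ=240.0°: ρ3 = 0.1713;  O3 = (-0.0857, -0.1484, -0.1410)
|O₂|²−|O₁|² = -0.0012;  |O₃|²−|O₁|² = -0.0215
plane₁₂: -0.7779x+0.4433y+-0.0242z = -0.0012
det = 0.5381;  x = 0.0184+-0.1610z,  y = 0.0296+-0.2280z
quadratic in z: (1.0779)z²+(0.1673)z+(-0.1877)=0, √Δ=0.9149 → z ∈ {-0.5020, 0.3468}; z = -0.5020 (taking z<0)
x = 0.0992, y = 0.1440

(0.0992, 0.1440, -0.5020)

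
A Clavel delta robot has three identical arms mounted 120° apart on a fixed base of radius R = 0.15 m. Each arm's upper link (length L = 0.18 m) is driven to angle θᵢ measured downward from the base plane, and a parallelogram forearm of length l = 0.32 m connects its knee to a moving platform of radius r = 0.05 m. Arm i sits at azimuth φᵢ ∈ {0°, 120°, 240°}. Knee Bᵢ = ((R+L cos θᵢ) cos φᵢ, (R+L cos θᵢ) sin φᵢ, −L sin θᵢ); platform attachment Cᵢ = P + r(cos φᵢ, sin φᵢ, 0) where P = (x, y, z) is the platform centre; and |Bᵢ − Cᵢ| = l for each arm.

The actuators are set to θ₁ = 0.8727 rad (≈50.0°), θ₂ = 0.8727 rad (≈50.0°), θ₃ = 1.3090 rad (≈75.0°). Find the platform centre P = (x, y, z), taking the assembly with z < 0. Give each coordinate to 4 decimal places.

(0.0416, 0.0721, -0.3965)

φ1=0.0°: virtual centre (0.2157, 0.0000, -0.1379), radius l
φ2=120.0°: virtual centre (-0.1078, 0.1868, -0.1379), radius l
φ3=240.0°: virtual centre (-0.0733, -0.1269, -0.1739), radius l
|O₂|²−|O₁|² = 0.0000;  |O₃|²−|O₁|² = -0.0138
linear system: -0.6471x+0.3736y = 0.0000−0.0000z; -0.5780x+-0.2539y = -0.0138−-0.0719z
det = 0.3802;  x = 0.0136+-0.0707z,  y = 0.0235+-0.1224z
quadratic in z: (1.0200)z²+(0.2986)z+(-0.0420)=0, √Δ=0.5103 → z ∈ {-0.3965, 0.1038}; z = -0.3965 (taking z<0)
x = 0.0416, y = 0.0721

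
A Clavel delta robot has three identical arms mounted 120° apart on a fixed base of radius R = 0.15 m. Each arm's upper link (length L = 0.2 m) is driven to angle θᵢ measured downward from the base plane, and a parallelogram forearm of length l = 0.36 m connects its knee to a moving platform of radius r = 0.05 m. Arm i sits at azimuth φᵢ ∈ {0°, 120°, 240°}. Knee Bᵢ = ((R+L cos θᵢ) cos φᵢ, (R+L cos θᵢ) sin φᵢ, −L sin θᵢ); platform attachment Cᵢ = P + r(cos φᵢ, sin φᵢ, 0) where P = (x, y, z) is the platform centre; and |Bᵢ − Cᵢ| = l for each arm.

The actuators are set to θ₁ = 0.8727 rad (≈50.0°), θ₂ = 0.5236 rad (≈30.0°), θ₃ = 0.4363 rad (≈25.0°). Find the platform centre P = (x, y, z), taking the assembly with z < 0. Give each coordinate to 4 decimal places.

(-0.0715, -0.0124, -0.3517)

S1 = (0.2286·cos0.0°, 0.2286·sin0.0°, -0.1532) = (0.2286, 0.0000, -0.1532)
S2 = (0.2732·cos120.0°, 0.2732·sin120.0°, -0.1000) = (-0.1366, 0.2366, -0.1000)
arm 3 at φ=240.0°: (R−r)+L cos θ3 = 0.2813;  S3 = (-0.1406, -0.2436, -0.0845)
subtract pairs → two planes through P
[-0.7303 0.4732 0.1064]·P = 0.0089;  [-0.7384 -0.4872 0.1374]·P = 0.0105
Cramer: x(z) = -0.0132+0.1657z;  y(z) = -0.0016+0.0309z
quadratic in z: (1.0284)z²+(0.2262)z+(-0.0477)=0, √Δ=0.4972 → z ∈ {-0.3517, 0.1318}; z = -0.3517 (taking z<0)
x = -0.0715, y = -0.0124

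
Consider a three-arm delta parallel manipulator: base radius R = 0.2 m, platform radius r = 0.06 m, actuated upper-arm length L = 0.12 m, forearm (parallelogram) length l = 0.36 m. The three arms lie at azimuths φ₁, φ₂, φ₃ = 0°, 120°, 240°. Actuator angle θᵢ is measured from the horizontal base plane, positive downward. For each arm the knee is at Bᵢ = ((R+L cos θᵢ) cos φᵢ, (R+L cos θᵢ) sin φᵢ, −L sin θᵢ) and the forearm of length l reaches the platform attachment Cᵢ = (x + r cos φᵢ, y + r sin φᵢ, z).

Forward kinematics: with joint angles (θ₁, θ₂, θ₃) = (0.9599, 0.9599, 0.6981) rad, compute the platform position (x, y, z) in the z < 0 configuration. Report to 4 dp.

(-0.0167, -0.0289, -0.3774)

φ1=0.0°: virtual centre (0.2088, 0.0000, -0.0983), radius l
O2 = (0.2088·cos120.0°, 0.2088·sin120.0°, -0.0983) = (-0.1044, 0.1809, -0.0983)
arm 3 at φ=240.0°: e+L cos θ3 = 0.2319;  O3 = (-0.1160, -0.2009, -0.0771)
subtract pairs → two planes through P
linear system: -0.6265x+0.3617y = 0.0000−0.0000z; -0.6496x+-0.4017y = 0.0065−0.0423z
det = 0.4866;  x = -0.0048+0.0315z,  y = -0.0083+0.0545z
quadratic in z: (1.0040)z²+(0.1822)z+(-0.0742)=0, √Δ=0.5756 → z ∈ {-0.3774, 0.1959}; z = -0.3774 (taking z<0)
x = -0.0167, y = -0.0289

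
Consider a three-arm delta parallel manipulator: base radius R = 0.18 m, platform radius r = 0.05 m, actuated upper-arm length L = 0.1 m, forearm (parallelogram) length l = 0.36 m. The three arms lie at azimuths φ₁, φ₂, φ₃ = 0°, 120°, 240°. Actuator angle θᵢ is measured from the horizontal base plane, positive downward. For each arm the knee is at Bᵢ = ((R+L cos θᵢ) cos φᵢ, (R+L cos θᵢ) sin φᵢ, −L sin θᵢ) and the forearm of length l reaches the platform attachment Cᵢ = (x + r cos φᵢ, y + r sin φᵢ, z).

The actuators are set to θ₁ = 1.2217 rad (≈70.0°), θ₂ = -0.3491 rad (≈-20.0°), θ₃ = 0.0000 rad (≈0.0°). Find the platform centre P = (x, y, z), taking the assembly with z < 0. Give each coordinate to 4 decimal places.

(-0.1422, 0.0236, -0.2815)

S1 = (0.1642·cos0.0°, 0.1642·sin0.0°, -0.0940) = (0.1642, 0.0000, -0.0940)
S2 = (0.2240·cos120.0°, 0.2240·sin120.0°, 0.0342) = (-0.1120, 0.1940, 0.0342)
S3 = (0.2300·cos240.0°, 0.2300·sin240.0°, 0.0000) = (-0.1150, -0.1992, 0.0000)
subtract pairs → two planes through P
[-0.5524 0.3879 0.2563]·P = 0.0155;  [-0.5584 -0.3984 0.1879]·P = 0.0171
Cramer: x(z) = -0.0294+0.4008z;  y(z) = -0.0018-0.0901z
quadratic in z: (1.1688)z²+(0.0331)z+(-0.0833)=0, √Δ=0.6249 → z ∈ {-0.2815, 0.2532}; z = -0.2815 (taking z<0)
x = -0.1422, y = 0.0236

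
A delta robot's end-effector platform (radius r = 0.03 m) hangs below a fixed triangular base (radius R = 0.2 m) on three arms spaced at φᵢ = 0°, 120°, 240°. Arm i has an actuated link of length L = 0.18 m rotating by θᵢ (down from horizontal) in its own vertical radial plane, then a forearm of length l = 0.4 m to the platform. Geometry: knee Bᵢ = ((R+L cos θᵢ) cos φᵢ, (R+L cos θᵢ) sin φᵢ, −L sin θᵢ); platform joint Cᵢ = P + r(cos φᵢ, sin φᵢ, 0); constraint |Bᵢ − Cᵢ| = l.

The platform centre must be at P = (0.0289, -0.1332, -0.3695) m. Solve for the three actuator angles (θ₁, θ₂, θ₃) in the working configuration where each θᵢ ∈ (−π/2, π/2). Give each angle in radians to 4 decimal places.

φ1=0.0° → target in arm frame (0.0289, -0.1332)
  e−x'=0.1411;  (l²−L²−(e−x')²−y'²−z²)/2L = -0.1294
  √(A²+B²)=0.3955;  θ1 = -1.2060+1.9041 ≈ 0.6981
arm 2 (φ=120.0°): x'=-0.1298, y'=0.0416
  A cos θ + B sin θ = C:  0.2998·cos θ + -0.3695·sin θ = -0.2793
  θ2 = atan2(B,A) + arccos(C/0.4758) = 1.3089
arm 3 (φ=240.0°): x'=0.1009, y'=0.0916
  A=0.0691, B=-0.3695, C=(l²−L²−A²−y'²−z²)/(2L)=-0.0614
  θ3 = atan2(B,A) + arccos(C/0.3759) = 0.3489

θ₁ = 0.6981, θ₂ = 1.3089, θ₃ = 0.3489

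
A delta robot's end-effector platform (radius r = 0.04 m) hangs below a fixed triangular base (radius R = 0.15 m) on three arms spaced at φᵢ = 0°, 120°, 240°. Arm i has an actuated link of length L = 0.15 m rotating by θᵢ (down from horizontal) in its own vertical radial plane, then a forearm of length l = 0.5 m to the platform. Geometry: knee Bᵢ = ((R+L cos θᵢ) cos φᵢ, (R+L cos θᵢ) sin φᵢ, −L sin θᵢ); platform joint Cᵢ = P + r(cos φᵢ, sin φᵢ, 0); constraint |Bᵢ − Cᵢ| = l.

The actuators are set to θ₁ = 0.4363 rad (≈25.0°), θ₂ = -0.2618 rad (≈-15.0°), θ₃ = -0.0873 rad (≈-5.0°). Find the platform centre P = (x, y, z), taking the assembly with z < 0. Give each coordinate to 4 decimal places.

(-0.1036, 0.0237, -0.4201)

arm 1 at φ=0.0°: e+L cos θ1 = 0.2459;  O1 = (0.2459, 0.0000, -0.0634)
arm 2 at φ=120.0°: e+L cos θ2 = 0.2549;  O2 = (-0.1274, 0.2207, 0.0388)
O3 = (0.2594·cos240.0°, 0.2594·sin240.0°, 0.0131) = (-0.1297, -0.2247, 0.0131)
eliminate P² terms by subtracting sphere 1 from 2 and 3
linear system: -0.7468x+0.4415y = 0.0020−0.2044z; -0.7513x+-0.4493y = 0.0030−0.1529z
det = 0.6673;  x = -0.0033+0.2388z,  y = -0.0011+-0.0590z
quadratic in z: (1.0605)z²+(0.0078)z+(-0.1839)=0, √Δ=0.8832 → z ∈ {-0.4201, 0.4127}; z = -0.4201 (taking z<0)
x = -0.1036, y = 0.0237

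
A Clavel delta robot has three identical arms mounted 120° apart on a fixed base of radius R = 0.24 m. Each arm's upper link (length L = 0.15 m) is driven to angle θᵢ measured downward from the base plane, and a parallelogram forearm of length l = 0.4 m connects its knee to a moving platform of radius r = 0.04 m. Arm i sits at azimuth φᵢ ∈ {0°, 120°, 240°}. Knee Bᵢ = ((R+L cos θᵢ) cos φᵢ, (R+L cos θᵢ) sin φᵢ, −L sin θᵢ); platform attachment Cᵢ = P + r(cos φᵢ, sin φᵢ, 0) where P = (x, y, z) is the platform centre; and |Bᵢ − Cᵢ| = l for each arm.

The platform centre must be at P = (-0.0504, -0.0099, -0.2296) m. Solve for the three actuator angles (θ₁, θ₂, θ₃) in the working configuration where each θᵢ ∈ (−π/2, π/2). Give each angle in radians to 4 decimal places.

θ₁ = 0.6113, θ₂ = 0.0873, θ₃ = -0.0869

arm 1 (φ=0.0°): x'=-0.0504, y'=-0.0099
  A=0.2504, B=-0.2296, C=(l²−L²−A²−y'²−z²)/(2L)=0.0733
  θ1 = atan2(B,A) + arccos(C/0.3397) = 0.6113
arm 2 (φ=120.0°): x'=0.0166, y'=0.0486
  e−x'=0.1834;  (l²−L²−(e−x')²−y'²−z²)/2L = 0.1627
  γ=atan2(-0.2296,0.1834)=-0.8969;  ψ=arccos(0.5535)=0.9842;  θ2=γ+ψ≈0.0873
rotate P by −φ3: (0.0338, -0.0387, -0.2296)
  A=0.1662, B=-0.2296, C=(l²−L²−A²−y'²−z²)/(2L)=0.1855
  √(A²+B²)=0.2835;  θ3 = -0.9442+0.8573 ≈ -0.0869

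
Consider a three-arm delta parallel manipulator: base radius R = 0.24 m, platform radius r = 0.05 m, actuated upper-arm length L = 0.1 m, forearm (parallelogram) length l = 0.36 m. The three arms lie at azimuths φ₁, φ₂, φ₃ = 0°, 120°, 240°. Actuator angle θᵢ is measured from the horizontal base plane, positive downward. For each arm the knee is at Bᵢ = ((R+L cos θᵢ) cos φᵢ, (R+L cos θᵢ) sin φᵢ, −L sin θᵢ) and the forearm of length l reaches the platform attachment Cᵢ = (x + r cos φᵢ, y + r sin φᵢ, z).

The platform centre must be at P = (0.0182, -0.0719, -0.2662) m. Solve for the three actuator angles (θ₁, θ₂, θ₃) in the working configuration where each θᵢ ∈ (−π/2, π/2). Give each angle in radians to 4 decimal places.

θ₁ = 0.3495, θ₂ = 1.0474, θ₃ = 0.0005

arm 1 (φ=0.0°): x'=0.0182, y'=-0.0719
  A=0.1718, B=-0.2662, C=(l²−L²−A²−y'²−z²)/(2L)=0.0703
  √(A²+B²)=0.3168;  θ1 = -0.9977+1.3472 ≈ 0.3495
φ2=120.0° → target in arm frame (-0.0714, 0.0202)
  e−x'=0.2614;  (l²−L²−(e−x')²−y'²−z²)/2L = -0.0999
  γ=atan2(-0.2662,0.2614)=-0.7946;  ψ=arccos(-0.2678)=1.8419;  θ2=γ+ψ≈1.0474
arm 3 (φ=240.0°): x'=0.0532, y'=0.0517
  A=0.1368, B=-0.2662, C=(l²−L²−A²−y'²−z²)/(2L)=0.1367
  θ3 = atan2(B,A) + arccos(C/0.2993) = 0.0005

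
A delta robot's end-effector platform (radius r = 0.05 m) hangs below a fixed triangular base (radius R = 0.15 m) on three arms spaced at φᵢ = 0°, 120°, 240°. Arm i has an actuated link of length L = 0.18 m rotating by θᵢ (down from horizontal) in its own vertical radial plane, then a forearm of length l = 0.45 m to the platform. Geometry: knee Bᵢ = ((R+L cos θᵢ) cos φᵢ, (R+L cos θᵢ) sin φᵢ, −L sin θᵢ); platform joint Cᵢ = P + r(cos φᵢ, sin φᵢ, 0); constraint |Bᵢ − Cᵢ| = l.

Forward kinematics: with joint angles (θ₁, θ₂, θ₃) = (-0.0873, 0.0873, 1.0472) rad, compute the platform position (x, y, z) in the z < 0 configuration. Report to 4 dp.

(0.1227, 0.1641, -0.3729)

φ1=0.0°: virtual centre (0.2793, 0.0000, 0.0157), radius l
φ2=120.0°: virtual centre (-0.1397, 0.2419, -0.0157), radius l
O3 = (0.1900·cos240.0°, 0.1900·sin240.0°, -0.1559) = (-0.0950, -0.1645, -0.1559)
subtract pairs → two planes through P
plane₁₂: -0.8379x+0.4838y+-0.0628z = 0.0000
det = 0.6379;  x = 0.0135+-0.2926z,  y = 0.0235+-0.3771z
quadratic in z: (1.2278)z²+(0.1065)z+(-0.1311)=0, √Δ=0.8094 → z ∈ {-0.3729, 0.2862}; z = -0.3729 (taking z<0)
x = 0.1227, y = 0.1641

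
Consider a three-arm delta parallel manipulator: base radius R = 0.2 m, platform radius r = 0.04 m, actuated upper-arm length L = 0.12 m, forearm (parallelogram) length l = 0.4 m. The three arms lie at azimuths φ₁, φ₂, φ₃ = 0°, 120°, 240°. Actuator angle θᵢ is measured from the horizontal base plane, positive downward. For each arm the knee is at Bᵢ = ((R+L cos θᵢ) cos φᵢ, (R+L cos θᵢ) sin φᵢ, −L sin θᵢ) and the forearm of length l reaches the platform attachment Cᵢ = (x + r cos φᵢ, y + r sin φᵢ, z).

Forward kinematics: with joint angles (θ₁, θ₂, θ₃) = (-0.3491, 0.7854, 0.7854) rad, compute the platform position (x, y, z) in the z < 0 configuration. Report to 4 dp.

φ1=0.0°: virtual centre (0.2728, 0.0000, 0.0410), radius l
φ2=120.0°: virtual centre (-0.1224, 0.2120, -0.0849), radius l
arm 3 at φ=240.0°: (R−r)+L cos θ3 = 0.2449;  O3 = (-0.1224, -0.2120, -0.0849)
eliminate P² terms by subtracting sphere 1 from 2 and 3
[-0.7904 0.4241 -0.2518]·P = -0.0089;  [-0.7904 -0.4241 -0.2518]·P = -0.0089
Cramer: x(z) = 0.0113-0.3186z;  y(z) = 0.0000+0.0000z
into |P−O₁|² = l²: 1.1015z² + 0.0845z + -0.0900 = 0;  Δ = 0.4035;  z = -0.3267 or 0.2500 → z<0 root = -0.3267
x = 0.1154, y = 0.0000

(0.1154, 0.0000, -0.3267)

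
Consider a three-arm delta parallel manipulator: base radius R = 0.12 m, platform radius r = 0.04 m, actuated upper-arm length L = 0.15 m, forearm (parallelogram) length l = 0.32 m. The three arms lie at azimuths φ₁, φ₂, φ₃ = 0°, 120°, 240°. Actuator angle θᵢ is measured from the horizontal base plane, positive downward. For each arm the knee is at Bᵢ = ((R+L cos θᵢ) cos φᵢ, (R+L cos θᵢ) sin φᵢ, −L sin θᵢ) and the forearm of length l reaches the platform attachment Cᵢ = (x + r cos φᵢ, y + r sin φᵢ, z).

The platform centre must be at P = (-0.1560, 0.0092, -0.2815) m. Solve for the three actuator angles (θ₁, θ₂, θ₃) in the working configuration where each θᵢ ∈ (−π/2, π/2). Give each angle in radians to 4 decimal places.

arm 1 (φ=0.0°): x'=-0.1560, y'=0.0092
  A=0.2360, B=-0.2815, C=(l²−L²−A²−y'²−z²)/(2L)=-0.1837
  θ1 = atan2(B,A) + arccos(C/0.3673) = 1.2215
rotate P by −φ2: (0.0860, 0.1305, -0.2815)
  A=-0.0060, B=-0.2815, C=(l²−L²−A²−y'²−z²)/(2L)=-0.0547
  θ2 = atan2(B,A) + arccos(C/0.2816) = 0.1743
rotate P by −φ3: (0.0700, -0.1397, -0.2815)
  A=0.0100, B=-0.2815, C=(l²−L²−A²−y'²−z²)/(2L)=-0.0632
  θ3 = atan2(B,A) + arccos(C/0.2817) = 0.2617

θ₁ = 1.2215, θ₂ = 0.1743, θ₃ = 0.2617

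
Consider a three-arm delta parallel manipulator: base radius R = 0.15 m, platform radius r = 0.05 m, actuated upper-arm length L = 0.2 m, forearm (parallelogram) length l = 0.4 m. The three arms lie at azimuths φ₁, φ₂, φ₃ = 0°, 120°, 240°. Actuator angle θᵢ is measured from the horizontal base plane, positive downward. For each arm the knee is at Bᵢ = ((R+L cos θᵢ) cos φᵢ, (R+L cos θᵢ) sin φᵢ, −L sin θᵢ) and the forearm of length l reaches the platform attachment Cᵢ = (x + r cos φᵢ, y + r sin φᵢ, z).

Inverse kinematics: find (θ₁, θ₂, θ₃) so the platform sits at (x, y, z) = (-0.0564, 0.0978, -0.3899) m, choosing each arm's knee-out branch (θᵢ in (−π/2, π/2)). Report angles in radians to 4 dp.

θ₁ = 0.7854, θ₂ = 0.1747, θ₃ = 0.7857

φ1=0.0° → target in arm frame (-0.0564, 0.0978)
  A cos θ + B sin θ = C:  0.1564·cos θ + -0.3899·sin θ = -0.1651
  √(A²+B²)=0.4201;  θ1 = -1.1893+1.9747 ≈ 0.7854
arm 2 (φ=120.0°): x'=0.1129, y'=-0.0001
  A cos θ + B sin θ = C:  -0.0129·cos θ + -0.3899·sin θ = -0.0805
  √(A²+B²)=0.3901;  θ2 = -1.6039+1.7786 ≈ 0.1747
rotate P by −φ3: (-0.0565, -0.0977, -0.3899)
  e−x'=0.1565;  (l²−L²−(e−x')²−y'²−z²)/2L = -0.1652
  √(A²+B²)=0.4201;  θ3 = -1.1891+1.9748 ≈ 0.7857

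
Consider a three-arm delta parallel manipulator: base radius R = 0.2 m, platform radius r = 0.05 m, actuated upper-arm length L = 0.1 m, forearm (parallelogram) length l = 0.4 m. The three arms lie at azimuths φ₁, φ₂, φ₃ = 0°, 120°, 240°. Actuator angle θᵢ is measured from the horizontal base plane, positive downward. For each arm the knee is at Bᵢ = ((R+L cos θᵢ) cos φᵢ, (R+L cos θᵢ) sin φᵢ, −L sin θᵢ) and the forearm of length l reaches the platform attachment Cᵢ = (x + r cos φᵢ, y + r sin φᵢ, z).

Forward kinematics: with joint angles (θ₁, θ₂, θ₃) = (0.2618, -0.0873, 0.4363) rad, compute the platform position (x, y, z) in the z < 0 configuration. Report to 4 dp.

(-0.0071, 0.0430, -0.3321)

φ1=0.0°: virtual centre (0.2466, 0.0000, -0.0259), radius l
arm 2 at φ=120.0°: e+L cos θ2 = 0.2496;  S2 = (-0.1248, 0.2162, 0.0087)
S3 = (0.2406·cos240.0°, 0.2406·sin240.0°, -0.0423) = (-0.1203, -0.2084, -0.0423)
eliminate P² terms by subtracting sphere 1 from 2 and 3
plane₁₂: -0.7428x+0.4324y+0.0692z = 0.0009
det = 0.6269;  x = 0.0006+0.0234z,  y = 0.0032+-0.1198z
quadratic in z: (1.0149)z²+(0.0395)z+(-0.0988)=0, √Δ=0.6346 → z ∈ {-0.3321, 0.2932}; z = -0.3321 (taking z<0)
x = -0.0071, y = 0.0430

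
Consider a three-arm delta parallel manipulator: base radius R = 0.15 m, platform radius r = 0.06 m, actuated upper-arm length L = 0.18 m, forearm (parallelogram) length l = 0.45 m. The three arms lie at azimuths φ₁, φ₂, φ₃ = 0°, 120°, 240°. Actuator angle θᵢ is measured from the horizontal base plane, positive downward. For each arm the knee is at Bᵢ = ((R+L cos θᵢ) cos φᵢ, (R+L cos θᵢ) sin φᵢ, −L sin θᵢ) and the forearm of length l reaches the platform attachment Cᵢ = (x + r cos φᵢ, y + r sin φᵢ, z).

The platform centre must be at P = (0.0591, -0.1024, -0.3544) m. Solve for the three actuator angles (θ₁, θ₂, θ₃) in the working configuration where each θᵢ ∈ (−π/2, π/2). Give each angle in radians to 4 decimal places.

θ₁ = -0.1741, θ₂ = 0.5235, θ₃ = -0.1743

φ1=0.0° → target in arm frame (0.0591, -0.1024)
  A cos θ + B sin θ = C:  0.0309·cos θ + -0.3544·sin θ = 0.0918
  √(A²+B²)=0.3557;  θ1 = -1.4838+1.3097 ≈ -0.1741
φ2=120.0° → target in arm frame (-0.1182, 0.0000)
  A=0.2082, B=-0.3544, C=(l²−L²−A²−y'²−z²)/(2L)=0.0032
  γ=atan2(-0.3544,0.2082)=-1.0396;  ψ=arccos(0.0077)=1.5631;  θ2=γ+ψ≈0.5235
φ3=240.0° → target in arm frame (0.0591, 0.1024)
  e−x'=0.0309;  (l²−L²−(e−x')²−y'²−z²)/2L = 0.0918
  √(A²+B²)=0.3557;  θ3 = -1.4839+1.3096 ≈ -0.1743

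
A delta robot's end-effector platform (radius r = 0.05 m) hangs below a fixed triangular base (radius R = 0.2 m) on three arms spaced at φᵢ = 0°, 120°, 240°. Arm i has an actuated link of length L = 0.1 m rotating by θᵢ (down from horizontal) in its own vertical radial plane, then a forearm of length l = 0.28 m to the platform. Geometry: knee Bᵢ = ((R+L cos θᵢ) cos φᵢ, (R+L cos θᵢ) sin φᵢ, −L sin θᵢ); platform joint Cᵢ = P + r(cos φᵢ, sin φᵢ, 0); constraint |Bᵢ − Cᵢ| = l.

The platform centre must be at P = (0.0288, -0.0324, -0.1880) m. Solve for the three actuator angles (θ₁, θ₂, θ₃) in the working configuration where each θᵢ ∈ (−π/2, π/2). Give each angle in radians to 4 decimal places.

arm 1 (φ=0.0°): x'=0.0288, y'=-0.0324
  e−x'=0.1212;  (l²−L²−(e−x')²−y'²−z²)/2L = 0.0866
  θ1 = atan2(B,A) + arccos(C/0.2237) = 0.1752
rotate P by −φ2: (-0.0425, -0.0087, -0.1880)
  e−x'=0.1925;  (l²−L²−(e−x')²−y'²−z²)/2L = -0.0203
  γ=atan2(-0.1880,0.1925)=-0.7737;  ψ=arccos(-0.0755)=1.6463;  θ2=γ+ψ≈0.8727
φ3=240.0° → target in arm frame (0.0137, 0.0411)
  e−x'=0.1363;  (l²−L²−(e−x')²−y'²−z²)/2L = 0.0639
  √(A²+B²)=0.2322;  θ3 = -0.9433+1.2922 ≈ 0.3488

θ₁ = 0.1752, θ₂ = 0.8727, θ₃ = 0.3488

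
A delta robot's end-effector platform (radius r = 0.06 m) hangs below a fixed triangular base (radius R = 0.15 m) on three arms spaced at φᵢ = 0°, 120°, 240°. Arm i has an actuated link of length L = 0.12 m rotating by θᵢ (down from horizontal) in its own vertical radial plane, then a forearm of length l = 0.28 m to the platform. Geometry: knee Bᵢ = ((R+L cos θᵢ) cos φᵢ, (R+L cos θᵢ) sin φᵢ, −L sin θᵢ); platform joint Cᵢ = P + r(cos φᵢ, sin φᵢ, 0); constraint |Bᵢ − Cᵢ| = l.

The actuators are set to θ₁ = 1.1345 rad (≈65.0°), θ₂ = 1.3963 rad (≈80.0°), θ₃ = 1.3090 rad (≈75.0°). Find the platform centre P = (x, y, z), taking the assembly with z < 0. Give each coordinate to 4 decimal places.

centre 1 = (0.1407·cos0.0°, 0.1407·sin0.0°, -0.1088) = (0.1407, 0.0000, -0.1088)
arm 2 at φ=120.0°: ρ2 = 0.1108;  centre 2 = (-0.0554, 0.0960, -0.1182)
arm 3 at φ=240.0°: ρ3 = 0.1211;  centre 3 = (-0.0605, -0.1048, -0.1159)
|centre ₂|²−|centre ₁|² = -0.0054;  |centre ₃|²−|centre ₁|² = -0.0035
plane₁₂: -0.3923x+0.1920y+-0.0188z = -0.0054
Cramer: x(z) = 0.0113-0.0420z;  y(z) = -0.0049+0.0124z
into |P−centre ₁|² = l²: 1.0019z² + 0.2283z + -0.0498 = 0;  Δ = 0.2517;  z = -0.3643 or 0.1365 → z<0 root = -0.3643
x = 0.0266, y = -0.0094

(0.0266, -0.0094, -0.3643)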